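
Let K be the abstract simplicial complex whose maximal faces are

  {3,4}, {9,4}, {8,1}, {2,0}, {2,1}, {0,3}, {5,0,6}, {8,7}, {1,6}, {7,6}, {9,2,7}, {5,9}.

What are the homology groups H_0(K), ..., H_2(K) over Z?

We work with the vertex ordering 0 < 1 < 2 < 3 < 4 < 5 < 6 < 7 < 8 < 9. The simplices of K, each written with vertices in increasing order, are:

  0-simplices (10): [0], [1], [2], [3], [4], [5], [6], [7], [8], [9]
  1-simplices (16): [0,2], [0,3], [0,5], [0,6], [1,2], [1,6], [1,8], [2,7], [2,9], [3,4], [4,9], [5,6], [5,9], [6,7], [7,8], [7,9]
  2-simplices (2): [0,5,6], [2,7,9]

Hence C_0 ≅ Z^10, C_1 ≅ Z^16, C_2 ≅ Z^2.

Boundary ∂_1: C_1 → C_0 maps an edge to its endpoints' difference, ∂[p,q] = q − p. For instance
  ∂[4,9] = [9] − [4].
This gives a 10×16 integer matrix of rank 9; reducing to Smith normal form yields diagonal entries (1,1,1,1,1,1,1,1,1).

∂_2: C_2 → C_1 acts by ∂[p,q,r] = [q,r] − [p,r] + [p,q]. For instance
  ∂[0,5,6] = [5,6] − [0,6] + [0,5],
  ∂[2,7,9] = [7,9] − [2,9] + [2,7].
The 16×2 boundary matrix has rank 2 and Smith normal form diag(1,1).

From H_k ≅ ker(∂_k) / im(∂_{k+1}) we obtain:

  H_0: rank C_0 − rank ∂_1 = 10 − 9 = 1, and the invariant factors of ∂_1 are all 1, so H_0 ≅ Z.
  H_1: rank ker ∂_1 − rank ∂_2 = (16 − 9) − 2 = 5, and the invariant factors of ∂_2 are all 1, so H_1 ≅ Z^5.
  H_2: rank ker ∂_2 − rank ∂_3 = (2 − 2) − 0 = 0, and there is no ∂_3, so H_2 ≅ 0.

H_0 ≅ Z,  H_1 ≅ Z^5,  H_2 = 0.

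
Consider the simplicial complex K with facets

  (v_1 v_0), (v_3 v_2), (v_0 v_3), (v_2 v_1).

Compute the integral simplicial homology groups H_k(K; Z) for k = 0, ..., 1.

K has 4 vertices, 4 edges.
rank ∂_0 = 0, rank ∂_1 = 3 ⇒ b_0 = 4 − 0 − 3 = 1; all invariant factors of ∂_1 are 1 so no torsion. So H_0 = Z.
rank ∂_1 = 3, rank ∂_2 = 0 ⇒ b_1 = 4 − 3 − 0 = 1. So H_1 = Z.

H_0 ≅ Z,  H_1 ≅ Z.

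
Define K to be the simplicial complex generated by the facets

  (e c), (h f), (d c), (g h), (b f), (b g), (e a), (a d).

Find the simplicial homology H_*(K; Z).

H_0 ≅ Z^2,  H_1 ≅ Z^2.

Fix the vertex order a < b < c < d < e < f < g < h and write every simplex with vertices in increasing order. Then dim K = 1 and the simplices of K are:

  0-simplices (8): a, b, c, d, e, f, g, h
  1-simplices (8): ad, ae, bf, bg, cd, ce, fh, gh

Hence C_0 ≅ Z^8, C_1 ≅ Z^8.

Boundary ∂_1: C_1 → C_0 maps an edge to its endpoints' difference, ∂[p,q] = q − p.
The 8×8 boundary matrix has rank 6 and Smith normal form diag(1,1,1,1,1,1).

Now H_k = ker ∂_k / im ∂_{k+1}, so:

  H_0: rank C_0 − rank ∂_1 = 8 − 6 = 2, and the invariant factors of ∂_1 are all 1, so H_0 ≅ Z^2.
  H_1: rank ker ∂_1 − rank ∂_2 = (8 − 6) − 0 = 2, and there is no ∂_2, so H_1 ≅ Z^2.

As a check, the Euler characteristic is 8 − 8 = 0, which agrees with 2 − 2 = 0.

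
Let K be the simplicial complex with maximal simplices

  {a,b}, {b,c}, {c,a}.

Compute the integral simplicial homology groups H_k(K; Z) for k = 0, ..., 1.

K has 3 vertices, 3 edges.
rank ∂_0 = 0, rank ∂_1 = 2 ⇒ b_0 = 3 − 0 − 2 = 1; all invariant factors of ∂_1 are 1 so no torsion. So H_0 = Z.
rank ∂_1 = 2, rank ∂_2 = 0 ⇒ b_1 = 3 − 2 − 0 = 1. So H_1 = Z.

H_0 ≅ Z,  H_1 ≅ Z.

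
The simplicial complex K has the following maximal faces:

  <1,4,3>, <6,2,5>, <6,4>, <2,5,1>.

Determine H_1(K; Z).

H_1 = Z.

Take the total order 1 < 2 < 3 < 4 < 5 < 6 on the vertex set. Then K (dimension 2) consists of the simplices:

  0-simplices (6): [1], [2], [3], [4], [5], [6]
  1-simplices (9): [1,2], [1,3], [1,4], [1,5], [2,5], [2,6], [3,4], [4,6], [5,6]
  2-simplices (3): [1,2,5], [1,3,4], [2,5,6]

Hence C_0 ≅ Z^6, C_1 ≅ Z^9, C_2 ≅ Z^3.

∂_1: C_1 → C_0 is given by ∂[p,q] = [q] − [p].
As a 6×9 matrix over Z this has rank 5, with invariant factors (1,1,1,1,1).

Boundary ∂_2: C_2 → C_1 sends each 2-simplex [p,q,r] to [q,r] − [p,r] + [p,q]. For instance
  ∂[1,3,4] = [3,4] − [1,4] + [1,3],
  ∂[2,5,6] = [5,6] − [2,6] + [2,5].
As a 9×3 matrix over Z this has rank 3, with invariant factors (1,1,1).

Reading off H_k = ker ∂_k / im ∂_{k+1}:

  H_1: rank ker ∂_1 − rank ∂_2 = (9 − 5) − 3 = 1, and the invariant factors of ∂_2 are all 1, so H_1 = Z.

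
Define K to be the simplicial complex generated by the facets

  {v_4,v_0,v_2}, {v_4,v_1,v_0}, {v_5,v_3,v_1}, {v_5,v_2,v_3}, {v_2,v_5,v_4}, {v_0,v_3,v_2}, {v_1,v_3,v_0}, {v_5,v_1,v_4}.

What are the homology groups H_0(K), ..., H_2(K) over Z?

H_0 ≅ Z,  H_1 = 0,  H_2 ≅ Z.

K has 6 vertices, 12 edges, 8 triangles.
rank ∂_0 = 0, rank ∂_1 = 5 ⇒ b_0 = 6 − 0 − 5 = 1; all invariant factors of ∂_1 are 1 so no torsion. So H_0 ≅ Z.
rank ∂_1 = 5, rank ∂_2 = 7 ⇒ b_1 = 12 − 5 − 7 = 0; all invariant factors of ∂_2 are 1 so no torsion. So H_1 ≅ 0.
rank ∂_2 = 7, rank ∂_3 = 0 ⇒ b_2 = 8 − 7 − 0 = 1. So H_2 ≅ Z.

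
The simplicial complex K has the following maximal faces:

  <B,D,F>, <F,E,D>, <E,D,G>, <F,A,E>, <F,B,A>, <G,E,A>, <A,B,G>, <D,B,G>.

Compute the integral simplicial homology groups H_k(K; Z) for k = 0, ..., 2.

H_0 = Z,  H_1 = 0,  H_2 = Z.

We work with the vertex ordering A < B < D < E < F < G. The simplices of K, each written with vertices in increasing order, are:

  0-simplices (6): A, B, D, E, F, G
  1-simplices (12): AB, AE, AF, AG, BD, BF, BG, DE, DF, DG, EF, EG
  2-simplices (8): ABF, ABG, AEF, AEG, BDF, BDG, DEF, DEG

Hence C_0 ≅ Z^6, C_1 ≅ Z^12, C_2 ≅ Z^8.

∂_1: C_1 → C_0 sends each edge [p,q] (with p < q) to q − p. For instance
  ∂DE = E − D.
As a 6×12 matrix over Z this has rank 5, with invariant factors (1,1,1,1,1).

∂_2: C_2 → C_1 acts by ∂[p,q,r] = [q,r] − [p,r] + [p,q]. For instance
  ∂BDF = DF − BF + BD,
  ∂DEG = EG − DG + DE.
As a 12×8 matrix over Z this has rank 7, with invariant factors (1,1,1,1,1,1,1).

Reading off H_k = ker ∂_k / im ∂_{k+1}:

  H_0: rank C_0 − rank ∂_1 = 6 − 5 = 1, and the invariant factors of ∂_1 are all 1, so H_0 ≅ Z.
  H_1: rank ker ∂_1 − rank ∂_2 = (12 − 5) − 7 = 0, and the invariant factors of ∂_2 are all 1, so H_1 ≅ 0.
  H_2: rank ker ∂_2 − rank ∂_3 = (8 − 7) − 0 = 1, and there is no ∂_3, so H_2 ≅ Z.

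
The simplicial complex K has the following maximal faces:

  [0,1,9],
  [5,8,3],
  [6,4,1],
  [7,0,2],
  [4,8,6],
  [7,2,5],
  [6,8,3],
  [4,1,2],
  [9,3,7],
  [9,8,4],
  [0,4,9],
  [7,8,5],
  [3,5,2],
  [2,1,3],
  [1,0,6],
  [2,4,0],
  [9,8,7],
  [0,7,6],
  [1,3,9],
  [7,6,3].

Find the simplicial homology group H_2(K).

We work with the vertex ordering 0 < 1 < 2 < 3 < 4 < 5 < 6 < 7 < 8 < 9. The simplices of K, each written with vertices in increasing order, are:

  0-simplices (10): [0], [1], [2], [3], [4], [5], [6], [7], [8], [9]
  1-simplices (30): (30 of them)
  2-simplices (20): (20 of them)

giving chain groups C_0 ≅ Z^10, C_1 ≅ Z^30, C_2 ≅ Z^20.

The boundary map ∂_1: C_1 → C_0 maps an edge to its endpoints' difference, ∂[p,q] = q − p.
The resulting 10×30 matrix has rank 9, and its Smith normal form has invariant factors (1,1,1,1,1,1,1,1,1).

∂_2: C_2 → C_1 acts by ∂[p,q,r] = [q,r] − [p,r] + [p,q]. For instance
  ∂[0,6,7] = [6,7] − [0,7] + [0,6],
  ∂[1,2,4] = [2,4] − [1,4] + [1,2].
As a 30×20 matrix over Z this has rank 20, with invariant factors (1,1,1,1,1,1,1,1,1,1,1,1,1,1,1,1,1,1,1,2).

Now H_k = ker ∂_k / im ∂_{k+1}, so:

  H_2: rank ker ∂_2 − rank ∂_3 = (20 − 20) − 0 = 0, and there is no ∂_3, so H_2 = 0.

(K is a triangulation of the Klein bottle.)

H_2 ≅ 0.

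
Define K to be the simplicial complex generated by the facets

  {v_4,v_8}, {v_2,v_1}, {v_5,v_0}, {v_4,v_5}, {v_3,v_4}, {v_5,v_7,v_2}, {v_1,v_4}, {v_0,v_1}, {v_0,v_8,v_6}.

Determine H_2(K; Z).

H_2 ≅ 0.

Take the total order v_0 < v_1 < v_2 < v_3 < v_4 < v_5 < v_6 < v_7 < v_8 on the vertex set. Then K (dimension 2) consists of the simplices:

  0-simplices (9): [v_0], [v_1], [v_2], [v_3], [v_4], [v_5], [v_6], [v_7], [v_8]
  1-simplices (13): [v_0,v_1], [v_0,v_5], [v_0,v_6], [v_0,v_8], [v_1,v_2], [v_1,v_4], [v_2,v_5], [v_2,v_7], [v_3,v_4], [v_4,v_5], [v_4,v_8], [v_5,v_7], [v_6,v_8]
  2-simplices (2): [v_0,v_6,v_8], [v_2,v_5,v_7]

Hence C_0 ≅ Z^9, C_1 ≅ Z^13, C_2 ≅ Z^2.

Boundary ∂_1: C_1 → C_0 is given by ∂[p,q] = [q] − [p]. For instance
  ∂[v_0,v_1] = [v_1] − [v_0].
As a 9×13 matrix over Z this has rank 8, with invariant factors (1,1,1,1,1,1,1,1).

Boundary ∂_2: C_2 → C_1 maps a triangle to the signed sum of its edges. For instance
  ∂[v_0,v_6,v_8] = [v_6,v_8] − [v_0,v_8] + [v_0,v_6],
  ∂[v_2,v_5,v_7] = [v_5,v_7] − [v_2,v_7] + [v_2,v_5].
The 13×2 boundary matrix has rank 2 and Smith normal form diag(1,1).

Reading off H_k = ker ∂_k / im ∂_{k+1}:

  H_2: rank ker ∂_2 − rank ∂_3 = (2 − 2) − 0 = 0, and there is no ∂_3, so H_2 ≅ 0.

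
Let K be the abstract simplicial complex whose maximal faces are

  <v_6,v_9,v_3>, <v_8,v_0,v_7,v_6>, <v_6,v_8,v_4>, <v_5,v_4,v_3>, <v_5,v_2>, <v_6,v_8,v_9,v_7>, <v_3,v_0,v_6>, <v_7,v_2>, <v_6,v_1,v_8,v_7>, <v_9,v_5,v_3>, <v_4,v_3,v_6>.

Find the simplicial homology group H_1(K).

H_1 ≅ Z.

Take the total order v_0 < v_1 < v_2 < v_3 < v_4 < v_5 < v_6 < v_7 < v_8 < v_9 on the vertex set. Then K (dimension 3) consists of the simplices:

  0-simplices (10): [v_0], [v_1], [v_2], [v_3], [v_4], [v_5], [v_6], [v_7], [v_8], [v_9]
  1-simplices (23): (23 of them)
  2-simplices (16): (16 of them)
  3-simplices (3): [v_0,v_6,v_7,v_8], [v_1,v_6,v_7,v_8], [v_6,v_7,v_8,v_9]

giving chain groups C_0 ≅ Z^10, C_1 ≅ Z^23, C_2 ≅ Z^16, C_3 ≅ Z^3.

The boundary map ∂_1: C_1 → C_0 maps an edge to its endpoints' difference, ∂[p,q] = q − p.
The resulting 10×23 matrix has rank 9, and its Smith normal form has invariant factors (1,1,1,1,1,1,1,1,1).

Boundary ∂_2: C_2 → C_1 acts by ∂[p,q,r] = [q,r] − [p,r] + [p,q]. For instance
  ∂[v_0,v_7,v_8] = [v_7,v_8] − [v_0,v_8] + [v_0,v_7],
  ∂[v_3,v_4,v_5] = [v_4,v_5] − [v_3,v_5] + [v_3,v_4].
The resulting 23×16 matrix has rank 13, and its Smith normal form has invariant factors (1,1,1,1,1,1,1,1,1,1,1,1,1).

Boundary ∂_3: C_3 → C_2 sends each 3-simplex σ to the alternating sum Σ_i (−1)^i (σ with its i-th vertex removed). For instance
  ∂[v_1,v_6,v_7,v_8] = [v_6,v_7,v_8] − [v_1,v_7,v_8] + [v_1,v_6,v_8] − [v_1,v_6,v_7],
  ∂[v_0,v_6,v_7,v_8] = [v_6,v_7,v_8] − [v_0,v_7,v_8] + [v_0,v_6,v_8] − [v_0,v_6,v_7].
This gives a 16×3 integer matrix of rank 3; reducing to Smith normal form yields diagonal entries (1,1,1).

From H_k ≅ ker(∂_k) / im(∂_{k+1}) we obtain:

  H_1: rank ker ∂_1 − rank ∂_2 = (23 − 9) − 13 = 1, and the invariant factors of ∂_2 are all 1, so H_1 = Z.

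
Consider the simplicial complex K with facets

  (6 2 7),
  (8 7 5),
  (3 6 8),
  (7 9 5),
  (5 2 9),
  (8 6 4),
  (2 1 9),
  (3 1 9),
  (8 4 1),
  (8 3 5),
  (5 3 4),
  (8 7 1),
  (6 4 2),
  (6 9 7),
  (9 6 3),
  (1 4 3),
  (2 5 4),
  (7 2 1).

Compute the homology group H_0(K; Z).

Fix the vertex order 1 < 2 < 3 < 4 < 5 < 6 < 7 < 8 < 9 and write every simplex with vertices in increasing order. Then dim K = 2 and the simplices of K are:

  0-simplices (9): [1], [2], [3], [4], [5], [6], [7], [8], [9]
  1-simplices (27): (27 of them)
  2-simplices (18): [1,2,7], [1,2,9], [1,3,4], [1,3,9], [1,4,8], [1,7,8], [2,4,5], [2,4,6], [2,5,9], [2,6,7], [3,4,5], [3,5,8], [3,6,8], [3,6,9], [4,6,8], [5,7,8], [5,7,9], [6,7,9]

Hence C_0 ≅ Z^9, C_1 ≅ Z^27, C_2 ≅ Z^18.

Boundary ∂_1: C_1 → C_0 sends each edge [p,q] (with p < q) to q − p.
The resulting 9×27 matrix has rank 8, and its Smith normal form has invariant factors (1,1,1,1,1,1,1,1).

∂_2: C_2 → C_1 sends each 2-simplex [p,q,r] to [q,r] − [p,r] + [p,q]. For instance
  ∂[3,6,8] = [6,8] − [3,8] + [3,6],
  ∂[3,6,9] = [6,9] − [3,9] + [3,6].
This gives a 27×18 integer matrix of rank 18; reducing to Smith normal form yields diagonal entries (1,1,1,1,1,1,1,1,1,1,1,1,1,1,1,1,1,2).

Computing H_k = (kernel of ∂_k) / (image of ∂_{k+1}):

  H_0: rank C_0 − rank ∂_1 = 9 − 8 = 1, and the invariant factors of ∂_1 are all 1, so H_0 = Z.

H_0 = Z.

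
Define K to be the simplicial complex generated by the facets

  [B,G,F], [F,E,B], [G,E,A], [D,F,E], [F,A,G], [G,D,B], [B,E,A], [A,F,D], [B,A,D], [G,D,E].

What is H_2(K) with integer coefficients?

We work with the vertex ordering A < B < D < E < F < G. The simplices of K, each written with vertices in increasing order, are:

  0-simplices (6): A, B, D, E, F, G
  1-simplices (15): AB, AD, AE, AF, AG, BD, BE, BF, BG, DE, DF, DG, EF, EG, FG
  2-simplices (10): ABD, ABE, ADF, AEG, AFG, BDG, BEF, BFG, DEF, DEG

Hence C_0 ≅ Z^6, C_1 ≅ Z^15, C_2 ≅ Z^10.

The boundary map ∂_1: C_1 → C_0 maps an edge to its endpoints' difference, ∂[p,q] = q − p. For instance
  ∂BD = D − B.
The 6×15 boundary matrix has rank 5 and Smith normal form diag(1,1,1,1,1).

The boundary map ∂_2: C_2 → C_1 acts by ∂[p,q,r] = [q,r] − [p,r] + [p,q]. For instance
  ∂ABD = BD − AD + AB,
  ∂BFG = FG − BG + BF.
This gives a 15×10 integer matrix of rank 10; reducing to Smith normal form yields diagonal entries (1,1,1,1,1,1,1,1,1,2).

Now H_k = ker ∂_k / im ∂_{k+1}, so:

  H_2: rank ker ∂_2 − rank ∂_3 = (10 − 10) − 0 = 0, and there is no ∂_3, so H_2 = 0.

(K is a triangulation of the real projective plane RP^2.)

H_2 ≅ 0.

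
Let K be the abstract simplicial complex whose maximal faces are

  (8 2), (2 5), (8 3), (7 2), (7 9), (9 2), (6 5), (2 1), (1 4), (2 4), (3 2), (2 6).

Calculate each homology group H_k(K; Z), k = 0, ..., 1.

H_0 = Z,  H_1 = Z^4.

Order the vertices as 1 < 2 < 3 < 4 < 5 < 6 < 7 < 8 < 9. Listing each simplex with vertices in this order, K has dimension 1 with simplices:

  0-simplices (9): [1], [2], [3], [4], [5], [6], [7], [8], [9]
  1-simplices (12): [1,2], [1,4], [2,3], [2,4], [2,5], [2,6], [2,7], [2,8], [2,9], [3,8], [5,6], [7,9]

Hence C_0 ≅ Z^9, C_1 ≅ Z^12.

The boundary map ∂_1: C_1 → C_0 is given by ∂[p,q] = [q] − [p].
As a 9×12 matrix over Z this has rank 8, with invariant factors (1,1,1,1,1,1,1,1).

Reading off H_k = ker ∂_k / im ∂_{k+1}:

  H_0: rank C_0 − rank ∂_1 = 9 − 8 = 1, and the invariant factors of ∂_1 are all 1, so H_0 ≅ Z.
  H_1: rank ker ∂_1 − rank ∂_2 = (12 − 8) − 0 = 4, and there is no ∂_2, so H_1 ≅ Z^4.

(K is a triangulation of a wedge of 4 circles.)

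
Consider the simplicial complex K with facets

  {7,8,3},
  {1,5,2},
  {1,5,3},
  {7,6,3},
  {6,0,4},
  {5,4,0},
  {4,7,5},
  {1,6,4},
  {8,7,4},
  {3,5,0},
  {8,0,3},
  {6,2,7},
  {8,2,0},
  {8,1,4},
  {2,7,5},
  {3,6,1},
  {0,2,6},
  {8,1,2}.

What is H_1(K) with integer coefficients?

H_1 ≅ Z^2.

Order the vertices as 0 < 1 < 2 < 3 < 4 < 5 < 6 < 7 < 8. Listing each simplex with vertices in this order, K has dimension 2 with simplices:

  0-simplices (9): [0], [1], [2], [3], [4], [5], [6], [7], [8]
  1-simplices (27): (27 of them)
  2-simplices (18): [0,2,6], [0,2,8], [0,3,5], [0,3,8], [0,4,5], [0,4,6], [1,2,5], [1,2,8], [1,3,5], [1,3,6], [1,4,6], [1,4,8], [2,5,7], [2,6,7], [3,6,7], [3,7,8], [4,5,7], [4,7,8]

giving chain groups C_0 ≅ Z^9, C_1 ≅ Z^27, C_2 ≅ Z^18.

∂_1: C_1 → C_0 sends each edge [p,q] (with p < q) to q − p.
This gives a 9×27 integer matrix of rank 8; reducing to Smith normal form yields diagonal entries (1,1,1,1,1,1,1,1).

Boundary ∂_2: C_2 → C_1 acts by ∂[p,q,r] = [q,r] − [p,r] + [p,q]. For instance
  ∂[0,2,6] = [2,6] − [0,6] + [0,2],
  ∂[4,5,7] = [5,7] − [4,7] + [4,5].
The 27×18 boundary matrix has rank 17 and Smith normal form diag(1,1,1,1,1,1,1,1,1,1,1,1,1,1,1,1,1).

Reading off H_k = ker ∂_k / im ∂_{k+1}:

  H_1: rank ker ∂_1 − rank ∂_2 = (27 − 8) − 17 = 2, and the invariant factors of ∂_2 are all 1, so H_1 = Z^2.

(K is a triangulation of the torus T^2.)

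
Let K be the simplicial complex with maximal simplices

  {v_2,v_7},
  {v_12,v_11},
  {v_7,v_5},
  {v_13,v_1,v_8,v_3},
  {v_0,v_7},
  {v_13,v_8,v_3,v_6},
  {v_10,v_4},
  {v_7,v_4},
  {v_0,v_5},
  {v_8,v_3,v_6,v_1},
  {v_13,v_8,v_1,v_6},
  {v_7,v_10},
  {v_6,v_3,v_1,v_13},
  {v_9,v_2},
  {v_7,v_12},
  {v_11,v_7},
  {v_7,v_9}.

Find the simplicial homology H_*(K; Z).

H_0 = Z^2,  H_1 = Z^4,  H_2 = 0,  H_3 = Z.

Order the vertices as v_0 < v_1 < v_2 < v_3 < v_4 < v_5 < v_6 < v_7 < v_8 < v_9 < v_10 < v_11 < v_12 < v_13. Listing each simplex with vertices in this order, K has dimension 3 with simplices:

  0-simplices (14): [v_0], [v_1], [v_2], [v_3], [v_4], [v_5], [v_6], [v_7], [v_8], [v_9], [v_10], [v_11], [v_12], [v_13]
  1-simplices (22): (22 of them)
  2-simplices (10): [v_1,v_3,v_6], [v_1,v_3,v_8], [v_1,v_3,v_13], [v_1,v_6,v_8], [v_1,v_6,v_13], [v_1,v_8,v_13], [v_3,v_6,v_8], [v_3,v_6,v_13], [v_3,v_8,v_13], [v_6,v_8,v_13]
  3-simplices (5): [v_1,v_3,v_6,v_8], [v_1,v_3,v_6,v_13], [v_1,v_3,v_8,v_13], [v_1,v_6,v_8,v_13], [v_3,v_6,v_8,v_13]

giving chain groups C_0 ≅ Z^14, C_1 ≅ Z^22, C_2 ≅ Z^10, C_3 ≅ Z^5.

The boundary map ∂_1: C_1 → C_0 maps an edge to its endpoints' difference, ∂[p,q] = q − p.
As a 14×22 matrix over Z this has rank 12, with invariant factors (1,1,1,1,1,1,1,1,1,1,1,1).

The boundary map ∂_2: C_2 → C_1 maps a triangle to the signed sum of its edges. For instance
  ∂[v_1,v_3,v_13] = [v_3,v_13] − [v_1,v_13] + [v_1,v_3],
  ∂[v_3,v_6,v_13] = [v_6,v_13] − [v_3,v_13] + [v_3,v_6].
This gives a 22×10 integer matrix of rank 6; reducing to Smith normal form yields diagonal entries (1,1,1,1,1,1).

The boundary map ∂_3: C_3 → C_2 sends each 3-simplex σ to the alternating sum Σ_i (−1)^i (σ with its i-th vertex removed). For instance
  ∂[v_3,v_6,v_8,v_13] = [v_6,v_8,v_13] − [v_3,v_8,v_13] + [v_3,v_6,v_13] − [v_3,v_6,v_8],
  ∂[v_1,v_3,v_6,v_13] = [v_3,v_6,v_13] − [v_1,v_6,v_13] + [v_1,v_3,v_13] − [v_1,v_3,v_6].
The resulting 10×5 matrix has rank 4, and its Smith normal form has invariant factors (1,1,1,1).

Computing H_k = (kernel of ∂_k) / (image of ∂_{k+1}):

  H_0: rank C_0 − rank ∂_1 = 14 − 12 = 2, and the invariant factors of ∂_1 are all 1, so H_0 = Z^2.
  H_1: rank ker ∂_1 − rank ∂_2 = (22 − 12) − 6 = 4, and the invariant factors of ∂_2 are all 1, so H_1 = Z^4.
  H_2: rank ker ∂_2 − rank ∂_3 = (10 − 6) − 4 = 0, and the invariant factors of ∂_3 are all 1, so H_2 = 0.
  H_3: rank ker ∂_3 − rank ∂_4 = (5 − 4) − 0 = 1, and there is no ∂_4, so H_3 = Z.

As a check, the Euler characteristic is 14 − 22 + 10 − 5 = -3, which agrees with 2 − 4 + 0 − 1 = -3.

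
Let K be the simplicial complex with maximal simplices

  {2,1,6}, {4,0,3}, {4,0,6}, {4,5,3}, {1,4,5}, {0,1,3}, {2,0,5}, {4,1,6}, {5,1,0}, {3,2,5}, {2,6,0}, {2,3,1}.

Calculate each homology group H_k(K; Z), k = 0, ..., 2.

H_0 = Z,  H_1 = Z/2Z,  H_2 = 0.

We work with the vertex ordering 0 < 1 < 2 < 3 < 4 < 5 < 6. The simplices of K, each written with vertices in increasing order, are:

  0-simplices (7): [0], [1], [2], [3], [4], [5], [6]
  1-simplices (18): [0,1], [0,2], [0,3], [0,4], [0,5], [0,6], [1,2], [1,3], [1,4], [1,5], [1,6], [2,3], [2,5], [2,6], [3,4], [3,5], [4,5], [4,6]
  2-simplices (12): [0,1,3], [0,1,5], [0,2,5], [0,2,6], [0,3,4], [0,4,6], [1,2,3], [1,2,6], [1,4,5], [1,4,6], [2,3,5], [3,4,5]

so the chain groups are C_0 ≅ Z^7, C_1 ≅ Z^18, C_2 ≅ Z^12.

The boundary map ∂_1: C_1 → C_0 is given by ∂[p,q] = [q] − [p]. For instance
  ∂[4,6] = [6] − [4].
This gives a 7×18 integer matrix of rank 6; reducing to Smith normal form yields diagonal entries (1,1,1,1,1,1).

∂_2: C_2 → C_1 maps a triangle to the signed sum of its edges. For instance
  ∂[0,2,6] = [2,6] − [0,6] + [0,2],
  ∂[0,4,6] = [4,6] − [0,6] + [0,4].
This gives a 18×12 integer matrix of rank 12; reducing to Smith normal form yields diagonal entries (1,1,1,1,1,1,1,1,1,1,1,2).

Now H_k = ker ∂_k / im ∂_{k+1}, so:

  H_0: rank C_0 − rank ∂_1 = 7 − 6 = 1, and the invariant factors of ∂_1 are all 1, so H_0 = Z.
  H_1: rank ker ∂_1 − rank ∂_2 = (18 − 6) − 12 = 0, and ∂_2 has invariant factor 2 > 1, so H_1 = Z/2Z.
  H_2: rank ker ∂_2 − rank ∂_3 = (12 − 12) − 0 = 0, and there is no ∂_3, so H_2 = 0.

(K is a triangulation of the real projective plane RP^2.)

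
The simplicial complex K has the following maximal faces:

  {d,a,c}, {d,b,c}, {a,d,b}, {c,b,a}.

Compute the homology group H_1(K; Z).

We work with the vertex ordering a < b < c < d. The simplices of K, each written with vertices in increasing order, are:

  0-simplices (4): a, b, c, d
  1-simplices (6): ab, ac, ad, bc, bd, cd
  2-simplices (4): abc, abd, acd, bcd

Hence C_0 ≅ Z^4, C_1 ≅ Z^6, C_2 ≅ Z^4.

∂_1: C_1 → C_0 sends each edge [p,q] (with p < q) to q − p.
The resulting 4×6 matrix has rank 3, and its Smith normal form has invariant factors (1,1,1).

∂_2: C_2 → C_1 acts by ∂[p,q,r] = [q,r] − [p,r] + [p,q]. For instance
  ∂bcd = cd − bd + bc,
  ∂abc = bc − ac + ab.
This gives a 6×4 integer matrix of rank 3; reducing to Smith normal form yields diagonal entries (1,1,1).

From H_k ≅ ker(∂_k) / im(∂_{k+1}) we obtain:

  H_1: rank ker ∂_1 − rank ∂_2 = (6 − 3) − 3 = 0, and the invariant factors of ∂_2 are all 1, so H_1 = 0.

(K is a triangulation of the 2-sphere S^2.)

H_1 ≅ 0.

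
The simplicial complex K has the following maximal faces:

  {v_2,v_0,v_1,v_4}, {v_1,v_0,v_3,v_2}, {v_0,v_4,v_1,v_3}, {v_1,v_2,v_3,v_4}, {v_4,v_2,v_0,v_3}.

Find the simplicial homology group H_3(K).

Order the vertices as v_0 < v_1 < v_2 < v_3 < v_4. Listing each simplex with vertices in this order, K has dimension 3 with simplices:

  0-simplices (5): [v_0], [v_1], [v_2], [v_3], [v_4]
  1-simplices (10): [v_0,v_1], [v_0,v_2], [v_0,v_3], [v_0,v_4], [v_1,v_2], [v_1,v_3], [v_1,v_4], [v_2,v_3], [v_2,v_4], [v_3,v_4]
  2-simplices (10): [v_0,v_1,v_2], [v_0,v_1,v_3], [v_0,v_1,v_4], [v_0,v_2,v_3], [v_0,v_2,v_4], [v_0,v_3,v_4], [v_1,v_2,v_3], [v_1,v_2,v_4], [v_1,v_3,v_4], [v_2,v_3,v_4]
  3-simplices (5): [v_0,v_1,v_2,v_3], [v_0,v_1,v_2,v_4], [v_0,v_1,v_3,v_4], [v_0,v_2,v_3,v_4], [v_1,v_2,v_3,v_4]

Hence C_0 ≅ Z^5, C_1 ≅ Z^10, C_2 ≅ Z^10, C_3 ≅ Z^5.

The boundary map ∂_1: C_1 → C_0 maps an edge to its endpoints' difference, ∂[p,q] = q − p. For instance
  ∂[v_2,v_3] = [v_3] − [v_2].
This gives a 5×10 integer matrix of rank 4; reducing to Smith normal form yields diagonal entries (1,1,1,1).

∂_2: C_2 → C_1 maps a triangle to the signed sum of its edges. For instance
  ∂[v_0,v_3,v_4] = [v_3,v_4] − [v_0,v_4] + [v_0,v_3],
  ∂[v_1,v_2,v_4] = [v_2,v_4] − [v_1,v_4] + [v_1,v_2].
As a 10×10 matrix over Z this has rank 6, with invariant factors (1,1,1,1,1,1).

Boundary ∂_3: C_3 → C_2 sends each 3-simplex σ to the alternating sum Σ_i (−1)^i (σ with its i-th vertex removed). For instance
  ∂[v_1,v_2,v_3,v_4] = [v_2,v_3,v_4] − [v_1,v_3,v_4] + [v_1,v_2,v_4] − [v_1,v_2,v_3],
  ∂[v_0,v_1,v_2,v_4] = [v_1,v_2,v_4] − [v_0,v_2,v_4] + [v_0,v_1,v_4] − [v_0,v_1,v_2].
The 10×5 boundary matrix has rank 4 and Smith normal form diag(1,1,1,1).

Reading off H_k = ker ∂_k / im ∂_{k+1}:

  H_3: rank ker ∂_3 − rank ∂_4 = (5 − 4) − 0 = 1, and there is no ∂_4, so H_3 = Z.

H_3 = Z.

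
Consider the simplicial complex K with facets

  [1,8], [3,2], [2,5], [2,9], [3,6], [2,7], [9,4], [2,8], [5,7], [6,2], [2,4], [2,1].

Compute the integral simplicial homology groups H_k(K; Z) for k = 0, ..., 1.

Take the total order 1 < 2 < 3 < 4 < 5 < 6 < 7 < 8 < 9 on the vertex set. Then K (dimension 1) consists of the simplices:

  0-simplices (9): [1], [2], [3], [4], [5], [6], [7], [8], [9]
  1-simplices (12): [1,2], [1,8], [2,3], [2,4], [2,5], [2,6], [2,7], [2,8], [2,9], [3,6], [4,9], [5,7]

Hence C_0 ≅ Z^9, C_1 ≅ Z^12.

The boundary map ∂_1: C_1 → C_0 maps an edge to its endpoints' difference, ∂[p,q] = q − p. For instance
  ∂[2,9] = [9] − [2].
The resulting 9×12 matrix has rank 8, and its Smith normal form has invariant factors (1,1,1,1,1,1,1,1).

Computing H_k = (kernel of ∂_k) / (image of ∂_{k+1}):

  H_0: rank C_0 − rank ∂_1 = 9 − 8 = 1, and the invariant factors of ∂_1 are all 1, so H_0 = Z.
  H_1: rank ker ∂_1 − rank ∂_2 = (12 − 8) − 0 = 4, and there is no ∂_2, so H_1 = Z^4.

H_0 = Z,  H_1 = Z^4.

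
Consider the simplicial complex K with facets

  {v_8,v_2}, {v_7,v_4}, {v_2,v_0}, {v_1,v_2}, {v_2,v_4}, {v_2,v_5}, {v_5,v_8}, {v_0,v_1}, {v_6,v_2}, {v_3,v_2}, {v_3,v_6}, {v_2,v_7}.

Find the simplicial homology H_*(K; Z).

H_0 ≅ Z,  H_1 ≅ Z^4.

We work with the vertex ordering v_0 < v_1 < v_2 < v_3 < v_4 < v_5 < v_6 < v_7 < v_8. The simplices of K, each written with vertices in increasing order, are:

  0-simplices (9): [v_0], [v_1], [v_2], [v_3], [v_4], [v_5], [v_6], [v_7], [v_8]
  1-simplices (12): [v_0,v_1], [v_0,v_2], [v_1,v_2], [v_2,v_3], [v_2,v_4], [v_2,v_5], [v_2,v_6], [v_2,v_7], [v_2,v_8], [v_3,v_6], [v_4,v_7], [v_5,v_8]

giving chain groups C_0 ≅ Z^9, C_1 ≅ Z^12.

Boundary ∂_1: C_1 → C_0 sends each edge [p,q] (with p < q) to q − p. For instance
  ∂[v_2,v_4] = [v_4] − [v_2].
The resulting 9×12 matrix has rank 8, and its Smith normal form has invariant factors (1,1,1,1,1,1,1,1).

Reading off H_k = ker ∂_k / im ∂_{k+1}:

  H_0: rank C_0 − rank ∂_1 = 9 − 8 = 1, and the invariant factors of ∂_1 are all 1, so H_0 ≅ Z.
  H_1: rank ker ∂_1 − rank ∂_2 = (12 − 8) − 0 = 4, and there is no ∂_2, so H_1 ≅ Z^4.

(K is a triangulation of a wedge of 4 circles.)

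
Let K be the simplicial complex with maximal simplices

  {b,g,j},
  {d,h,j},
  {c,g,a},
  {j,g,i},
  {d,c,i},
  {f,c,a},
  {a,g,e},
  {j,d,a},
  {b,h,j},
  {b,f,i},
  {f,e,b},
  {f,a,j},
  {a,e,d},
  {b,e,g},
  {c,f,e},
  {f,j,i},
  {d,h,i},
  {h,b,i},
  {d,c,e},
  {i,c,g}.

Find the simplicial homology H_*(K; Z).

Take the total order a < b < c < d < e < f < g < h < i < j on the vertex set. Then K (dimension 2) consists of the simplices:

  0-simplices (10): a, b, c, d, e, f, g, h, i, j
  1-simplices (30): ac, ad, ae, af, ag, aj, be, bf, bg, bh, bi, bj, cd, ce, cf, cg, ci, de, dh, di, dj, ef, eg, fi, fj, gi, gj, hi, hj, ij
  2-simplices (20): acf, acg, ade, adj, aeg, afj, bef, beg, bfi, bgj, bhi, bhj, cde, cdi, cef, cgi, dhi, dhj, fij, gij

giving chain groups C_0 ≅ Z^10, C_1 ≅ Z^30, C_2 ≅ Z^20.

Boundary ∂_1: C_1 → C_0 maps an edge to its endpoints' difference, ∂[p,q] = q − p. For instance
  ∂ij = j − i.
As a 10×30 matrix over Z this has rank 9, with invariant factors (1,1,1,1,1,1,1,1,1).

Boundary ∂_2: C_2 → C_1 acts by ∂[p,q,r] = [q,r] − [p,r] + [p,q]. For instance
  ∂bhi = hi − bi + bh,
  ∂adj = dj − aj + ad.
As a 30×20 matrix over Z this has rank 20, with invariant factors (1,1,1,1,1,1,1,1,1,1,1,1,1,1,1,1,1,1,1,2).

Computing H_k = (kernel of ∂_k) / (image of ∂_{k+1}):

  H_0: rank C_0 − rank ∂_1 = 10 − 9 = 1, and the invariant factors of ∂_1 are all 1, so H_0 = Z.
  H_1: rank ker ∂_1 − rank ∂_2 = (30 − 9) − 20 = 1, and ∂_2 has invariant factor 2 > 1, so H_1 = Z ⊕ Z_2.
  H_2: rank ker ∂_2 − rank ∂_3 = (20 − 20) − 0 = 0, and there is no ∂_3, so H_2 = 0.

As a check, the Euler characteristic is 10 − 30 + 20 = 0, which agrees with 1 − 1 + 0 = 0.

H_0 ≅ Z,  H_1 ≅ Z ⊕ Z_2,  H_2 = 0.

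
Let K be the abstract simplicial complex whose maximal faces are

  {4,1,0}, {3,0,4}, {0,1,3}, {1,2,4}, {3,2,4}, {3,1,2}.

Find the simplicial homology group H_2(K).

Order the vertices as 0 < 1 < 2 < 3 < 4. Listing each simplex with vertices in this order, K has dimension 2 with simplices:

  0-simplices (5): [0], [1], [2], [3], [4]
  1-simplices (9): [0,1], [0,3], [0,4], [1,2], [1,3], [1,4], [2,3], [2,4], [3,4]
  2-simplices (6): [0,1,3], [0,1,4], [0,3,4], [1,2,3], [1,2,4], [2,3,4]

so the chain groups are C_0 ≅ Z^5, C_1 ≅ Z^9, C_2 ≅ Z^6.

∂_1: C_1 → C_0 sends each edge [p,q] (with p < q) to q − p.
This gives a 5×9 integer matrix of rank 4; reducing to Smith normal form yields diagonal entries (1,1,1,1).

Boundary ∂_2: C_2 → C_1 sends each 2-simplex [p,q,r] to [q,r] − [p,r] + [p,q]. For instance
  ∂[0,1,3] = [1,3] − [0,3] + [0,1],
  ∂[0,1,4] = [1,4] − [0,4] + [0,1].
As a 9×6 matrix over Z this has rank 5, with invariant factors (1,1,1,1,1).

Computing H_k = (kernel of ∂_k) / (image of ∂_{k+1}):

  H_2: rank ker ∂_2 − rank ∂_3 = (6 − 5) − 0 = 1, and there is no ∂_3, so H_2 ≅ Z.

(K is a triangulation of the 2-sphere S^2.)

H_2 ≅ Z.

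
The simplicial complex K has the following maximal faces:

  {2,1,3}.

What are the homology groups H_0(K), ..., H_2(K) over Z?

H_0 ≅ Z,  H_1 = 0,  H_2 = 0.

Order the vertices as 1 < 2 < 3. Listing each simplex with vertices in this order, K has dimension 2 with simplices:

  0-simplices (3): [1], [2], [3]
  1-simplices (3): [1,2], [1,3], [2,3]
  2-simplices (1): [1,2,3]

so the chain groups are C_0 ≅ Z^3, C_1 ≅ Z^3, C_2 ≅ Z^1.

The boundary map ∂_1: C_1 → C_0 maps an edge to its endpoints' difference, ∂[p,q] = q − p. For instance
  ∂[1,2] = [2] − [1].
The 3×3 boundary matrix has rank 2 and Smith normal form diag(1,1).

The boundary map ∂_2: C_2 → C_1 sends each 2-simplex [p,q,r] to [q,r] − [p,r] + [p,q]. For instance
  ∂[1,2,3] = [2,3] − [1,3] + [1,2].
This gives a 3×1 integer matrix of rank 1; reducing to Smith normal form yields diagonal entries (1).

Reading off H_k = ker ∂_k / im ∂_{k+1}:

  H_0: rank C_0 − rank ∂_1 = 3 − 2 = 1, and the invariant factors of ∂_1 are all 1, so H_0 ≅ Z.
  H_1: rank ker ∂_1 − rank ∂_2 = (3 − 2) − 1 = 0, and the invariant factors of ∂_2 are all 1, so H_1 ≅ 0.
  H_2: rank ker ∂_2 − rank ∂_3 = (1 − 1) − 0 = 0, and there is no ∂_3, so H_2 ≅ 0.

As a check, the Euler characteristic is 3 − 3 + 1 = 1, which agrees with 1 − 0 + 0 = 1.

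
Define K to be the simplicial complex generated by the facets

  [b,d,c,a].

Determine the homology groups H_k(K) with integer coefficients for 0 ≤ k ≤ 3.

We work with the vertex ordering a < b < c < d. The simplices of K, each written with vertices in increasing order, are:

  0-simplices (4): a, b, c, d
  1-simplices (6): ab, ac, ad, bc, bd, cd
  2-simplices (4): abc, abd, acd, bcd
  3-simplices (1): abcd

giving chain groups C_0 ≅ Z^4, C_1 ≅ Z^6, C_2 ≅ Z^4, C_3 ≅ Z^1.

The boundary map ∂_1: C_1 → C_0 is given by ∂[p,q] = [q] − [p].
The 4×6 boundary matrix has rank 3 and Smith normal form diag(1,1,1).

The boundary map ∂_2: C_2 → C_1 sends each 2-simplex [p,q,r] to [q,r] − [p,r] + [p,q]. For instance
  ∂abc = bc − ac + ab,
  ∂acd = cd − ad + ac.
The resulting 6×4 matrix has rank 3, and its Smith normal form has invariant factors (1,1,1).

The boundary map ∂_3: C_3 → C_2 sends each 3-simplex σ to the alternating sum Σ_i (−1)^i (σ with its i-th vertex removed). For instance
  ∂abcd = bcd − acd + abd − abc.
As a 4×1 matrix over Z this has rank 1, with invariant factors (1).

Now H_k = ker ∂_k / im ∂_{k+1}, so:

  H_0: rank C_0 − rank ∂_1 = 4 − 3 = 1, and the invariant factors of ∂_1 are all 1, so H_0 ≅ Z.
  H_1: rank ker ∂_1 − rank ∂_2 = (6 − 3) − 3 = 0, and the invariant factors of ∂_2 are all 1, so H_1 ≅ 0.
  H_2: rank ker ∂_2 − rank ∂_3 = (4 − 3) − 1 = 0, and the invariant factors of ∂_3 are all 1, so H_2 ≅ 0.
  H_3: rank ker ∂_3 − rank ∂_4 = (1 − 1) − 0 = 0, and there is no ∂_4, so H_3 ≅ 0.

H_0 = Z,  H_1 = 0,  H_2 = 0,  H_3 = 0.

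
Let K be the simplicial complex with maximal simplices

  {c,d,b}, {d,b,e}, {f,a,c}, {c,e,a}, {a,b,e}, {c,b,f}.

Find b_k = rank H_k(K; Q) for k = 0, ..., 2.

b_0 = 1, b_1 = 1, b_2 = 0.

Order the vertices as a < b < c < d < e < f. Listing each simplex with vertices in this order, K has dimension 2 with simplices:

  0-simplices (6): a, b, c, d, e, f
  1-simplices (12): ab, ac, ae, af, bc, bd, be, bf, cd, ce, cf, de
  2-simplices (6): abe, ace, acf, bcd, bcf, bde

giving chain groups C_0 ≅ Z^6, C_1 ≅ Z^12, C_2 ≅ Z^6.

The boundary map ∂_1: C_1 → C_0 is given by ∂[p,q] = [q] − [p]. For instance
  ∂be = e − b.
As a 6×12 matrix over Z this has rank 5, with invariant factors (1,1,1,1,1).

Boundary ∂_2: C_2 → C_1 acts by ∂[p,q,r] = [q,r] − [p,r] + [p,q]. For instance
  ∂bcd = cd − bd + bc,
  ∂acf = cf − af + ac.
The resulting 12×6 matrix has rank 6, and its Smith normal form has invariant factors (1,1,1,1,1,1).

Now H_k = ker ∂_k / im ∂_{k+1}, so:

  H_0: rank C_0 − rank ∂_1 = 6 − 5 = 1, and the invariant factors of ∂_1 are all 1, so H_0 ≅ Z.
  H_1: rank ker ∂_1 − rank ∂_2 = (12 − 5) − 6 = 1, and the invariant factors of ∂_2 are all 1, so H_1 ≅ Z.
  H_2: rank ker ∂_2 − rank ∂_3 = (6 − 6) − 0 = 0, and there is no ∂_3, so H_2 ≅ 0.

As a check, the Euler characteristic is 6 − 12 + 6 = 0, which agrees with 1 − 1 + 0 = 0.

Hence the Betti numbers are b_0 = 1, b_1 = 1, b_2 = 0.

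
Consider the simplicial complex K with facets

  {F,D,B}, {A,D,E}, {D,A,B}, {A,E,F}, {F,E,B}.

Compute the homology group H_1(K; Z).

K has 5 vertices, 10 edges, 5 triangles.
rank ∂_1 = 4, rank ∂_2 = 5 ⇒ b_1 = 10 − 4 − 5 = 1; all invariant factors of ∂_2 are 1 so no torsion. So H_1 = Z.

H_1 ≅ Z.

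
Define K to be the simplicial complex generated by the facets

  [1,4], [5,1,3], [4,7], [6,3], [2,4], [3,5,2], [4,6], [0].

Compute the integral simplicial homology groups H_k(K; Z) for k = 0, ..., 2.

K has 8 vertices, 10 edges, 2 triangles.
rank ∂_0 = 0, rank ∂_1 = 6 ⇒ b_0 = 8 − 0 − 6 = 2; all invariant factors of ∂_1 are 1 so no torsion. So H_0 ≅ Z^2.
rank ∂_1 = 6, rank ∂_2 = 2 ⇒ b_1 = 10 − 6 − 2 = 2; all invariant factors of ∂_2 are 1 so no torsion. So H_1 ≅ Z^2.
rank ∂_2 = 2, rank ∂_3 = 0 ⇒ b_2 = 2 − 2 − 0 = 0. So H_2 ≅ 0.

H_0 = Z^2,  H_1 = Z^2,  H_2 = 0.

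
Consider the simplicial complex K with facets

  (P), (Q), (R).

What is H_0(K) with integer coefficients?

We work with the vertex ordering P < Q < R. The simplices of K, each written with vertices in increasing order, are:

  0-simplices (3): P, Q, R

giving chain groups C_0 ≅ Z^3.

Computing H_k = (kernel of ∂_k) / (image of ∂_{k+1}):

  H_0: rank C_0 − rank ∂_1 = 3 − 0 = 3, and there is no ∂_1, so H_0 ≅ Z^3.

(K is a triangulation of a set of 3 points.)

H_0 ≅ Z^3.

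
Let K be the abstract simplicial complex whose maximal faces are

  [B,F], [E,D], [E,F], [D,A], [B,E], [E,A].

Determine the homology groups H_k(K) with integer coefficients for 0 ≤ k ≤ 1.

H_0 = Z,  H_1 = Z^2.

We work with the vertex ordering A < B < D < E < F. The simplices of K, each written with vertices in increasing order, are:

  0-simplices (5): A, B, D, E, F
  1-simplices (6): AD, AE, BE, BF, DE, EF

Hence C_0 ≅ Z^5, C_1 ≅ Z^6.

Boundary ∂_1: C_1 → C_0 is given by ∂[p,q] = [q] − [p]. For instance
  ∂BE = E − B.
The 5×6 boundary matrix has rank 4 and Smith normal form diag(1,1,1,1).

From H_k ≅ ker(∂_k) / im(∂_{k+1}) we obtain:

  H_0: rank C_0 − rank ∂_1 = 5 − 4 = 1, and the invariant factors of ∂_1 are all 1, so H_0 ≅ Z.
  H_1: rank ker ∂_1 − rank ∂_2 = (6 − 4) − 0 = 2, and there is no ∂_2, so H_1 ≅ Z^2.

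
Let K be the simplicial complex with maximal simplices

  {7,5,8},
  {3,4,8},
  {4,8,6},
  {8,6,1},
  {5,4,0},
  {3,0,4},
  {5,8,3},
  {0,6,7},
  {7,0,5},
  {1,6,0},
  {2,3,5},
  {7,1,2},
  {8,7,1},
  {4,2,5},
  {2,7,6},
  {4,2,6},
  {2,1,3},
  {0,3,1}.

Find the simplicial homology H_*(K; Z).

Take the total order 0 < 1 < 2 < 3 < 4 < 5 < 6 < 7 < 8 on the vertex set. Then K (dimension 2) consists of the simplices:

  0-simplices (9): [0], [1], [2], [3], [4], [5], [6], [7], [8]
  1-simplices (27): (27 of them)
  2-simplices (18): [0,1,3], [0,1,6], [0,3,4], [0,4,5], [0,5,7], [0,6,7], [1,2,3], [1,2,7], [1,6,8], [1,7,8], [2,3,5], [2,4,5], [2,4,6], [2,6,7], [3,4,8], [3,5,8], [4,6,8], [5,7,8]

Hence C_0 ≅ Z^9, C_1 ≅ Z^27, C_2 ≅ Z^18.

∂_1: C_1 → C_0 is given by ∂[p,q] = [q] − [p].
The resulting 9×27 matrix has rank 8, and its Smith normal form has invariant factors (1,1,1,1,1,1,1,1).

The boundary map ∂_2: C_2 → C_1 acts by ∂[p,q,r] = [q,r] − [p,r] + [p,q]. For instance
  ∂[0,1,6] = [1,6] − [0,6] + [0,1],
  ∂[0,4,5] = [4,5] − [0,5] + [0,4].
As a 27×18 matrix over Z this has rank 18, with invariant factors (1,1,1,1,1,1,1,1,1,1,1,1,1,1,1,1,1,2).

Now H_k = ker ∂_k / im ∂_{k+1}, so:

  H_0: rank C_0 − rank ∂_1 = 9 − 8 = 1, and the invariant factors of ∂_1 are all 1, so H_0 ≅ Z.
  H_1: rank ker ∂_1 − rank ∂_2 = (27 − 8) − 18 = 1, and ∂_2 has invariant factor 2 > 1, so H_1 ≅ Z ⊕ Z_2.
  H_2: rank ker ∂_2 − rank ∂_3 = (18 − 18) − 0 = 0, and there is no ∂_3, so H_2 ≅ 0.

H_0 = Z,  H_1 = Z ⊕ Z_2,  H_2 = 0.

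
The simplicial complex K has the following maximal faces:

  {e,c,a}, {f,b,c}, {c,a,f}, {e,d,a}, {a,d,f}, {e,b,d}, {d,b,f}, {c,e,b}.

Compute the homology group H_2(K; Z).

We work with the vertex ordering a < b < c < d < e < f. The simplices of K, each written with vertices in increasing order, are:

  0-simplices (6): a, b, c, d, e, f
  1-simplices (12): ac, ad, ae, af, bc, bd, be, bf, ce, cf, de, df
  2-simplices (8): ace, acf, ade, adf, bce, bcf, bde, bdf

so the chain groups are C_0 ≅ Z^6, C_1 ≅ Z^12, C_2 ≅ Z^8.

The boundary map ∂_1: C_1 → C_0 sends each edge [p,q] (with p < q) to q − p. For instance
  ∂de = e − d.
The resulting 6×12 matrix has rank 5, and its Smith normal form has invariant factors (1,1,1,1,1).

Boundary ∂_2: C_2 → C_1 acts by ∂[p,q,r] = [q,r] − [p,r] + [p,q]. For instance
  ∂bde = de − be + bd,
  ∂bcf = cf − bf + bc.
The 12×8 boundary matrix has rank 7 and Smith normal form diag(1,1,1,1,1,1,1).

Computing H_k = (kernel of ∂_k) / (image of ∂_{k+1}):

  H_2: rank ker ∂_2 − rank ∂_3 = (8 − 7) − 0 = 1, and there is no ∂_3, so H_2 ≅ Z.

H_2 = Z.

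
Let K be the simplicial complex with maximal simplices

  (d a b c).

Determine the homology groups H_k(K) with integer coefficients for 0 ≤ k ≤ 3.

We work with the vertex ordering a < b < c < d. The simplices of K, each written with vertices in increasing order, are:

  0-simplices (4): a, b, c, d
  1-simplices (6): ab, ac, ad, bc, bd, cd
  2-simplices (4): abc, abd, acd, bcd
  3-simplices (1): abcd

so the chain groups are C_0 ≅ Z^4, C_1 ≅ Z^6, C_2 ≅ Z^4, C_3 ≅ Z^1.

Boundary ∂_1: C_1 → C_0 is given by ∂[p,q] = [q] − [p].
This gives a 4×6 integer matrix of rank 3; reducing to Smith normal form yields diagonal entries (1,1,1).

∂_2: C_2 → C_1 maps a triangle to the signed sum of its edges. For instance
  ∂abd = bd − ad + ab,
  ∂acd = cd − ad + ac.
The 6×4 boundary matrix has rank 3 and Smith normal form diag(1,1,1).

The boundary map ∂_3: C_3 → C_2 sends each 3-simplex σ to the alternating sum Σ_i (−1)^i (σ with its i-th vertex removed). For instance
  ∂abcd = bcd − acd + abd − abc.
This gives a 4×1 integer matrix of rank 1; reducing to Smith normal form yields diagonal entries (1).

Reading off H_k = ker ∂_k / im ∂_{k+1}:

  H_0: rank C_0 − rank ∂_1 = 4 − 3 = 1, and the invariant factors of ∂_1 are all 1, so H_0 ≅ Z.
  H_1: rank ker ∂_1 − rank ∂_2 = (6 − 3) − 3 = 0, and the invariant factors of ∂_2 are all 1, so H_1 ≅ 0.
  H_2: rank ker ∂_2 − rank ∂_3 = (4 − 3) − 1 = 0, and the invariant factors of ∂_3 are all 1, so H_2 ≅ 0.
  H_3: rank ker ∂_3 − rank ∂_4 = (1 − 1) − 0 = 0, and there is no ∂_4, so H_3 ≅ 0.

H_0 ≅ Z,  H_1 = 0,  H_2 = 0,  H_3 = 0.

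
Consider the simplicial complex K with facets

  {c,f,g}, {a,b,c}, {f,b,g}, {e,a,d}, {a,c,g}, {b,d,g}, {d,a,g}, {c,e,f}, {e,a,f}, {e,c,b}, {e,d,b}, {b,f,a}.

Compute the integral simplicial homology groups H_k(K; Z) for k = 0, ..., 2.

H_0 = Z,  H_1 = Z/2Z,  H_2 = 0.

Take the total order a < b < c < d < e < f < g on the vertex set. Then K (dimension 2) consists of the simplices:

  0-simplices (7): a, b, c, d, e, f, g
  1-simplices (18): ab, ac, ad, ae, af, ag, bc, bd, be, bf, bg, ce, cf, cg, de, dg, ef, fg
  2-simplices (12): abc, abf, acg, ade, adg, aef, bce, bde, bdg, bfg, cef, cfg

so the chain groups are C_0 ≅ Z^7, C_1 ≅ Z^18, C_2 ≅ Z^12.

The boundary map ∂_1: C_1 → C_0 maps an edge to its endpoints' difference, ∂[p,q] = q − p. For instance
  ∂de = e − d.
The resulting 7×18 matrix has rank 6, and its Smith normal form has invariant factors (1,1,1,1,1,1).

∂_2: C_2 → C_1 acts by ∂[p,q,r] = [q,r] − [p,r] + [p,q]. For instance
  ∂abc = bc − ac + ab,
  ∂cef = ef − cf + ce.
As a 18×12 matrix over Z this has rank 12, with invariant factors (1,1,1,1,1,1,1,1,1,1,1,2).

Reading off H_k = ker ∂_k / im ∂_{k+1}:

  H_0: rank C_0 − rank ∂_1 = 7 − 6 = 1, and the invariant factors of ∂_1 are all 1, so H_0 = Z.
  H_1: rank ker ∂_1 − rank ∂_2 = (18 − 6) − 12 = 0, and ∂_2 has invariant factor 2 > 1, so H_1 = Z/2Z.
  H_2: rank ker ∂_2 − rank ∂_3 = (12 − 12) − 0 = 0, and there is no ∂_3, so H_2 = 0.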